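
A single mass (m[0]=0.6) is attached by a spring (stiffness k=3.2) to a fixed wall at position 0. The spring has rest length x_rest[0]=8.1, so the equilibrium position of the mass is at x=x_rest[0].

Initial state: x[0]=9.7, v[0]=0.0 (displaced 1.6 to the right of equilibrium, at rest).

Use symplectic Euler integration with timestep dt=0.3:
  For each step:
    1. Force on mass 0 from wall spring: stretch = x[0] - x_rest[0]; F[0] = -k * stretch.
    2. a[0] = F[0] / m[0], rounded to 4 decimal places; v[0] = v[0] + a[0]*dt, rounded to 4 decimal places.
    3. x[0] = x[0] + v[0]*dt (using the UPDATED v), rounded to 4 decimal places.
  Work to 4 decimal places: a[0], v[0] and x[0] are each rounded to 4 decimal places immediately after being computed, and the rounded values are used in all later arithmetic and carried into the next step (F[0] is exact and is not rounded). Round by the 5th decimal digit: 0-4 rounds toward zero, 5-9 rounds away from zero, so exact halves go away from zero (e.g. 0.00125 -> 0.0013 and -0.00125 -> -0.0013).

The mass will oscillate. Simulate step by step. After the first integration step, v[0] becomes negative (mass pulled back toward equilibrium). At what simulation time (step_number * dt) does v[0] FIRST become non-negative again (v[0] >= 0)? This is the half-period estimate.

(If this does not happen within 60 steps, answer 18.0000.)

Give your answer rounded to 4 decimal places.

Step 0: x=[9.7000] v=[0.0000]
Step 1: x=[8.9320] v=[-2.5600]
Step 2: x=[7.7646] v=[-3.8912]
Step 3: x=[6.7582] v=[-3.3546]
Step 4: x=[6.3959] v=[-1.2077]
Step 5: x=[6.8516] v=[1.5189]
First v>=0 after going negative at step 5, time=1.5000

Answer: 1.5000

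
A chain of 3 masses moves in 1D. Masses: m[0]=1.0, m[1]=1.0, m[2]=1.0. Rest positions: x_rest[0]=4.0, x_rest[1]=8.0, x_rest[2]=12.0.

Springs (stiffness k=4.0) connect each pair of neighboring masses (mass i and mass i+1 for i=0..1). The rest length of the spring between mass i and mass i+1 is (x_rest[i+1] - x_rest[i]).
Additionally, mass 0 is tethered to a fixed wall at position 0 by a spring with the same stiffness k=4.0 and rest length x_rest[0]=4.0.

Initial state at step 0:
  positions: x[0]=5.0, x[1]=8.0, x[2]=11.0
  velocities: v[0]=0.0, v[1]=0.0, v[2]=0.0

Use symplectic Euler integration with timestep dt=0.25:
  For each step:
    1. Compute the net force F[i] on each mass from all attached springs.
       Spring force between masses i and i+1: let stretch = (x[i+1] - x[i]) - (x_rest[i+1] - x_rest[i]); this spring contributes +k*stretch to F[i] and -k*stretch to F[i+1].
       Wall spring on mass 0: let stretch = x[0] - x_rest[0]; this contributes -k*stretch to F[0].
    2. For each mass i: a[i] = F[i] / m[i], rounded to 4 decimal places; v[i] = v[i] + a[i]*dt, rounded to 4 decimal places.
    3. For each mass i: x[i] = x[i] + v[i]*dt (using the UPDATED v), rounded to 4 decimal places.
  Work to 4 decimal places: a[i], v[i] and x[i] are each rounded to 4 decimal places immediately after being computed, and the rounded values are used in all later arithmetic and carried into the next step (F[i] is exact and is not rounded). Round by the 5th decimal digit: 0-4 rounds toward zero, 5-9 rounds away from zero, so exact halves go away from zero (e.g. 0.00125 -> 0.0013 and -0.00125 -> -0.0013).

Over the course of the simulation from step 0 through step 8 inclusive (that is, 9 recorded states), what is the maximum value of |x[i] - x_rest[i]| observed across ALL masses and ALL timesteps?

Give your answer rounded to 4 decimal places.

Answer: 1.1445

Derivation:
Step 0: x=[5.0000 8.0000 11.0000] v=[0.0000 0.0000 0.0000]
Step 1: x=[4.5000 8.0000 11.2500] v=[-2.0000 0.0000 1.0000]
Step 2: x=[3.7500 7.9375 11.6875] v=[-3.0000 -0.2500 1.7500]
Step 3: x=[3.1094 7.7656 12.1875] v=[-2.5625 -0.6875 2.0000]
Step 4: x=[2.8555 7.5352 12.5820] v=[-1.0157 -0.9218 1.5781]
Step 5: x=[3.0576 7.3965 12.7148] v=[0.8085 -0.5547 0.5313]
Step 6: x=[3.5801 7.5027 12.5181] v=[2.0898 0.4247 -0.7870]
Step 7: x=[4.1882 7.8821 12.0675] v=[2.4323 1.5175 -1.8024]
Step 8: x=[4.6727 8.3844 11.5706] v=[1.9380 2.0090 -1.9878]
Max displacement = 1.1445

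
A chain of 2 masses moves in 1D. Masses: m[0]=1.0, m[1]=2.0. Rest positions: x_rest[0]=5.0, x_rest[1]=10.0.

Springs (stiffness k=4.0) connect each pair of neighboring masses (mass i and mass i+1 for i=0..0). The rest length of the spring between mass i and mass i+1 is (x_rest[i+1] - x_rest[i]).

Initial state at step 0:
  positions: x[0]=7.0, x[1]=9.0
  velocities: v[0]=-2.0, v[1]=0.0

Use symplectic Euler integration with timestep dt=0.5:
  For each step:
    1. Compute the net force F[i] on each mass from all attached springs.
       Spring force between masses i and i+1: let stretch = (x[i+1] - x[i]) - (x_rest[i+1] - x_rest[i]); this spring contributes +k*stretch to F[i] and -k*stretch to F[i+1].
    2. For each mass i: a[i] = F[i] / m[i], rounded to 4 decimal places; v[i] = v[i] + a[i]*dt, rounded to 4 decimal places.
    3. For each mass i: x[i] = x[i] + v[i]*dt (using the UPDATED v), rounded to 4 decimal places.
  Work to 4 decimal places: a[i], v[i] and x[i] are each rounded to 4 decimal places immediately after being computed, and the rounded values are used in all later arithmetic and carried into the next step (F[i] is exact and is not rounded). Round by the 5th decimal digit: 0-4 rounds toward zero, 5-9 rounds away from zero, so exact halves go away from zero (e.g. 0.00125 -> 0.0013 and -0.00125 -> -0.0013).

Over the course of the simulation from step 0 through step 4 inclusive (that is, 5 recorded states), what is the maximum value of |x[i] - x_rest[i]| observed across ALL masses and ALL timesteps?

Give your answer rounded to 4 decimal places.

Answer: 3.5000

Derivation:
Step 0: x=[7.0000 9.0000] v=[-2.0000 0.0000]
Step 1: x=[3.0000 10.5000] v=[-8.0000 3.0000]
Step 2: x=[1.5000 10.7500] v=[-3.0000 0.5000]
Step 3: x=[4.2500 8.8750] v=[5.5000 -3.7500]
Step 4: x=[6.6250 7.1875] v=[4.7500 -3.3750]
Max displacement = 3.5000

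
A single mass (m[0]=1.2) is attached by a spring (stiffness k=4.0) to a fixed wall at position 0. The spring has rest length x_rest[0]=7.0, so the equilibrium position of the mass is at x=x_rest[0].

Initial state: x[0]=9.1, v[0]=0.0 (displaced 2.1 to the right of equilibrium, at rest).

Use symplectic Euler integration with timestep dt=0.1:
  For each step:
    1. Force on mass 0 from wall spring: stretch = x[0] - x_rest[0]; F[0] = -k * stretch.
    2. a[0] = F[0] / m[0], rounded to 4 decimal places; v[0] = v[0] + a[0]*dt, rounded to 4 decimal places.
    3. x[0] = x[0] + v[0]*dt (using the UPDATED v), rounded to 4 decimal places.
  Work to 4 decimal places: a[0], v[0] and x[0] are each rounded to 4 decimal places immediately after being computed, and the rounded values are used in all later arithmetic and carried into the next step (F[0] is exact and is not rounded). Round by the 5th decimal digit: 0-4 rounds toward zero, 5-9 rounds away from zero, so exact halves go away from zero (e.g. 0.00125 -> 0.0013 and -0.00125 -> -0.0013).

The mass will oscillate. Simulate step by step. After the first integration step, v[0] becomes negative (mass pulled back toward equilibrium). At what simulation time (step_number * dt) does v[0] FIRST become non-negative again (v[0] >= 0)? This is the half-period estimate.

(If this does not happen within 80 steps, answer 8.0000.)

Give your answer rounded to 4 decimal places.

Step 0: x=[9.1000] v=[0.0000]
Step 1: x=[9.0300] v=[-0.7000]
Step 2: x=[8.8923] v=[-1.3767]
Step 3: x=[8.6916] v=[-2.0075]
Step 4: x=[8.4345] v=[-2.5714]
Step 5: x=[8.1295] v=[-3.0496]
Step 6: x=[7.7869] v=[-3.4261]
Step 7: x=[7.4181] v=[-3.6884]
Step 8: x=[7.0353] v=[-3.8278]
Step 9: x=[6.6513] v=[-3.8396]
Step 10: x=[6.2790] v=[-3.7234]
Step 11: x=[5.9307] v=[-3.4831]
Step 12: x=[5.6180] v=[-3.1267]
Step 13: x=[5.3514] v=[-2.6660]
Step 14: x=[5.1398] v=[-2.1165]
Step 15: x=[4.9902] v=[-1.4964]
Step 16: x=[4.9076] v=[-0.8265]
Step 17: x=[4.8947] v=[-0.1290]
Step 18: x=[4.9520] v=[0.5728]
First v>=0 after going negative at step 18, time=1.8000

Answer: 1.8000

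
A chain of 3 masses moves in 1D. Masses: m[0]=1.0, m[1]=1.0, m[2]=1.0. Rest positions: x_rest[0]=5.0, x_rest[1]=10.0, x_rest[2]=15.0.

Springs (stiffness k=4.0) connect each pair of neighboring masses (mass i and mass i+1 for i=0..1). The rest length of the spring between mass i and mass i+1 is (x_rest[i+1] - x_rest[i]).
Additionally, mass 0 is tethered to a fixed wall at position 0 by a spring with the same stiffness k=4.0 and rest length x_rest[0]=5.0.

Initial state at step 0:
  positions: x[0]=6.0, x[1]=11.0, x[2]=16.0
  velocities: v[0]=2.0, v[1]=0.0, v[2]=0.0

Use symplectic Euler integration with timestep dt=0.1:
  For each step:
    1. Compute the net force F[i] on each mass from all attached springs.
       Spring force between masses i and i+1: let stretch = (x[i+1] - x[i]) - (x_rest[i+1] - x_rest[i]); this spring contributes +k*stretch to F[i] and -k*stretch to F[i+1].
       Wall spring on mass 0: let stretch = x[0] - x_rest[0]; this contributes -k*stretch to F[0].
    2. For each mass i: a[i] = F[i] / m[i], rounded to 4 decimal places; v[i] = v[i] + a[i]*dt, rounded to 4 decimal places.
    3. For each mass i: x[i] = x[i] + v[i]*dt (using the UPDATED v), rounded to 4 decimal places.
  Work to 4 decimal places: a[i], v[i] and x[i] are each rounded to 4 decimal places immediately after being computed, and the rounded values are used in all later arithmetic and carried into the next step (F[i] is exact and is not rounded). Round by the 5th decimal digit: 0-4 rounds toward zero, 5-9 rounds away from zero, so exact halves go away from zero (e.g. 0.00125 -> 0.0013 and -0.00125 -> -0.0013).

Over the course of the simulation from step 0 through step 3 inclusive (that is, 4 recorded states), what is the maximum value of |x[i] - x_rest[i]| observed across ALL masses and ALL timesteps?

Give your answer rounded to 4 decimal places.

Answer: 1.3133

Derivation:
Step 0: x=[6.0000 11.0000 16.0000] v=[2.0000 0.0000 0.0000]
Step 1: x=[6.1600 11.0000 16.0000] v=[1.6000 0.0000 0.0000]
Step 2: x=[6.2672 11.0064 16.0000] v=[1.0720 0.0640 0.0000]
Step 3: x=[6.3133 11.0230 16.0003] v=[0.4608 0.1658 0.0026]
Max displacement = 1.3133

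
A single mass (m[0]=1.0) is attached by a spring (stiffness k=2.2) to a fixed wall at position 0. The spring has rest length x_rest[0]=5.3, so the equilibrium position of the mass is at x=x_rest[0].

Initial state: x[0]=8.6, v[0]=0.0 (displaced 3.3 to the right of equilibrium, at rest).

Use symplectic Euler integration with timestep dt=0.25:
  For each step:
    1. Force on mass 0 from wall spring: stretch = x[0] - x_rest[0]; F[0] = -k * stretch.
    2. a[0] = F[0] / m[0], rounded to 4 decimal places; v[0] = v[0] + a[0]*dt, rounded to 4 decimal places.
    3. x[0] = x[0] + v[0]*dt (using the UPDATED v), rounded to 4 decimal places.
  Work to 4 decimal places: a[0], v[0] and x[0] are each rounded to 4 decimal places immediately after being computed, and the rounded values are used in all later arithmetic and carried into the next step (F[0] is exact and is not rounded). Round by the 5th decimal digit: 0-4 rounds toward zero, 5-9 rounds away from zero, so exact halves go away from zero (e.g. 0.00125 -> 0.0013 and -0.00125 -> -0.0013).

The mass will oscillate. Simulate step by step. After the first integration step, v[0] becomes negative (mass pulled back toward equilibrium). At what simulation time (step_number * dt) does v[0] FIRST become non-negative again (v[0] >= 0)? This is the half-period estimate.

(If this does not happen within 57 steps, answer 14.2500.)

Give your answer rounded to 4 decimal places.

Step 0: x=[8.6000] v=[0.0000]
Step 1: x=[8.1463] v=[-1.8150]
Step 2: x=[7.3012] v=[-3.3805]
Step 3: x=[6.1809] v=[-4.4812]
Step 4: x=[4.9395] v=[-4.9657]
Step 5: x=[3.7477] v=[-4.7674]
Step 6: x=[2.7693] v=[-3.9136]
Step 7: x=[2.1389] v=[-2.5217]
Step 8: x=[1.9431] v=[-0.7831]
Step 9: x=[2.2089] v=[1.0632]
First v>=0 after going negative at step 9, time=2.2500

Answer: 2.2500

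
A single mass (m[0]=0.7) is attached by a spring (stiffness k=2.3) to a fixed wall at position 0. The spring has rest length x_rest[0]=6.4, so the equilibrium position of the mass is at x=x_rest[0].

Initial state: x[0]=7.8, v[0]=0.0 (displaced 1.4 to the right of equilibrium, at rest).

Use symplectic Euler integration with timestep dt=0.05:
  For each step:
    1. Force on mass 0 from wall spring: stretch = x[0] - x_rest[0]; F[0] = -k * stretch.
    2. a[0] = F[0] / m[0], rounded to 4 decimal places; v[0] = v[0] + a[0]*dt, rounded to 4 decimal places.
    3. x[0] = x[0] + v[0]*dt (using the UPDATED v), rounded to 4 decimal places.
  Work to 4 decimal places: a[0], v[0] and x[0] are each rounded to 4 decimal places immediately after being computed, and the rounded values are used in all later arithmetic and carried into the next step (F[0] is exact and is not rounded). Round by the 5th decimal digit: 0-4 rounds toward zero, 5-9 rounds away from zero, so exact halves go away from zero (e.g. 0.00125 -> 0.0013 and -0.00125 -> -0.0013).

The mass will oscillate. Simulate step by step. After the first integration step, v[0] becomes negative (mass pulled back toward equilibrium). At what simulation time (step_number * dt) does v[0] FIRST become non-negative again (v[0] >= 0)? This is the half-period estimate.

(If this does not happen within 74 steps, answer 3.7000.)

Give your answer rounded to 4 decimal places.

Step 0: x=[7.8000] v=[0.0000]
Step 1: x=[7.7885] v=[-0.2300]
Step 2: x=[7.7656] v=[-0.4581]
Step 3: x=[7.7315] v=[-0.6825]
Step 4: x=[7.6864] v=[-0.9012]
Step 5: x=[7.6308] v=[-1.1125]
Step 6: x=[7.5651] v=[-1.3147]
Step 7: x=[7.4898] v=[-1.5061]
Step 8: x=[7.4055] v=[-1.6851]
Step 9: x=[7.3130] v=[-1.8503]
Step 10: x=[7.2130] v=[-2.0003]
Step 11: x=[7.1063] v=[-2.1339]
Step 12: x=[6.9938] v=[-2.2499]
Step 13: x=[6.8764] v=[-2.3475]
Step 14: x=[6.7551] v=[-2.4258]
Step 15: x=[6.6309] v=[-2.4841]
Step 16: x=[6.5048] v=[-2.5220]
Step 17: x=[6.3778] v=[-2.5392]
Step 18: x=[6.2510] v=[-2.5356]
Step 19: x=[6.1254] v=[-2.5111]
Step 20: x=[6.0021] v=[-2.4660]
Step 21: x=[5.8821] v=[-2.4006]
Step 22: x=[5.7663] v=[-2.3155]
Step 23: x=[5.6557] v=[-2.2114]
Step 24: x=[5.5512] v=[-2.0891]
Step 25: x=[5.4537] v=[-1.9497]
Step 26: x=[5.3640] v=[-1.7942]
Step 27: x=[5.2828] v=[-1.6240]
Step 28: x=[5.2108] v=[-1.4405]
Step 29: x=[5.1485] v=[-1.2451]
Step 30: x=[5.0965] v=[-1.0395]
Step 31: x=[5.0552] v=[-0.8254]
Step 32: x=[5.0250] v=[-0.6045]
Step 33: x=[5.0061] v=[-0.3786]
Step 34: x=[4.9986] v=[-0.1496]
Step 35: x=[5.0026] v=[0.0806]
First v>=0 after going negative at step 35, time=1.7500

Answer: 1.7500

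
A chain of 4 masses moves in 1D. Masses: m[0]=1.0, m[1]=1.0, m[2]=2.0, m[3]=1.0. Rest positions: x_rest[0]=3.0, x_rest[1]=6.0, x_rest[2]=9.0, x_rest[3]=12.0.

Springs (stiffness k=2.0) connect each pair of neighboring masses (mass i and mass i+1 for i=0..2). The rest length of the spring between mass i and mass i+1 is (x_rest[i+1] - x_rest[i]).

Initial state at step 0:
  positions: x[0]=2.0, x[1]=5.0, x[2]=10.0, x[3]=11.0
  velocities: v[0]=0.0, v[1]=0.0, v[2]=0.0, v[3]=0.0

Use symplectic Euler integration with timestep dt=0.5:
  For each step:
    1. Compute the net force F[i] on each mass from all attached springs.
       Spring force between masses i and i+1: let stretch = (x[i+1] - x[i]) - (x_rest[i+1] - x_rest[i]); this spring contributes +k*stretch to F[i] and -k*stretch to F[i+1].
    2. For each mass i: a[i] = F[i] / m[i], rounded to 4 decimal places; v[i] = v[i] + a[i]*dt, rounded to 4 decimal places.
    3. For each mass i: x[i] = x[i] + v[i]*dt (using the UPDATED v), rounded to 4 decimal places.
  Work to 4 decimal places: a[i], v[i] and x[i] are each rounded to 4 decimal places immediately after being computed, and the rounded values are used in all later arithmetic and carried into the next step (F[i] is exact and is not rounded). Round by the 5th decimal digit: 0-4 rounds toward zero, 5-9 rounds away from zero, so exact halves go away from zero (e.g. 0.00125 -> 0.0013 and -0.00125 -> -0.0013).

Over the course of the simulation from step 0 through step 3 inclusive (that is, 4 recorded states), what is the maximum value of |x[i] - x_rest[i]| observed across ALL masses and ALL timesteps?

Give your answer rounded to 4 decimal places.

Answer: 1.1250

Derivation:
Step 0: x=[2.0000 5.0000 10.0000 11.0000] v=[0.0000 0.0000 0.0000 0.0000]
Step 1: x=[2.0000 6.0000 9.0000 12.0000] v=[0.0000 2.0000 -2.0000 2.0000]
Step 2: x=[2.5000 6.5000 8.0000 13.0000] v=[1.0000 1.0000 -2.0000 2.0000]
Step 3: x=[3.5000 5.7500 7.8750 13.0000] v=[2.0000 -1.5000 -0.2500 0.0000]
Max displacement = 1.1250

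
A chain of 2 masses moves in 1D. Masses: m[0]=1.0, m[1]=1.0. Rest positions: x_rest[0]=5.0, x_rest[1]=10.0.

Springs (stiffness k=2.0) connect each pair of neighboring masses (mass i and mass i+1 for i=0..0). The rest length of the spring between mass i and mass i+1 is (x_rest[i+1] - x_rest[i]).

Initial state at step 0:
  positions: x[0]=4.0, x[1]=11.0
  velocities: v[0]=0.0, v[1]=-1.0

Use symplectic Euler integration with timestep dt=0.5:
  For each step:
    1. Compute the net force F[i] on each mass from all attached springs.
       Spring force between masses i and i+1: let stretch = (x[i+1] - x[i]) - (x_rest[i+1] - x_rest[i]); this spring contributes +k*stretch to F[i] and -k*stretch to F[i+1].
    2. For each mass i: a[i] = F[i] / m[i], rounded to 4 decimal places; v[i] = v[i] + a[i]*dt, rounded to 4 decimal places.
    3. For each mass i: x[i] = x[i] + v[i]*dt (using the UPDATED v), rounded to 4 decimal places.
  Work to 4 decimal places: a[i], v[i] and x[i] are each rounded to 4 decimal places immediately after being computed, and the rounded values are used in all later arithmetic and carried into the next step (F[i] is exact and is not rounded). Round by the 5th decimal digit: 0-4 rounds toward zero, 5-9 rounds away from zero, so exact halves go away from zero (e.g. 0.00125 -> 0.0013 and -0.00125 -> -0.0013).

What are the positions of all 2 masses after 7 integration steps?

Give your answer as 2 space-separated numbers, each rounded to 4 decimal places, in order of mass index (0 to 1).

Step 0: x=[4.0000 11.0000] v=[0.0000 -1.0000]
Step 1: x=[5.0000 9.5000] v=[2.0000 -3.0000]
Step 2: x=[5.7500 8.2500] v=[1.5000 -2.5000]
Step 3: x=[5.2500 8.2500] v=[-1.0000 0.0000]
Step 4: x=[3.7500 9.2500] v=[-3.0000 2.0000]
Step 5: x=[2.5000 10.0000] v=[-2.5000 1.5000]
Step 6: x=[2.5000 9.5000] v=[0.0000 -1.0000]
Step 7: x=[3.5000 8.0000] v=[2.0000 -3.0000]

Answer: 3.5000 8.0000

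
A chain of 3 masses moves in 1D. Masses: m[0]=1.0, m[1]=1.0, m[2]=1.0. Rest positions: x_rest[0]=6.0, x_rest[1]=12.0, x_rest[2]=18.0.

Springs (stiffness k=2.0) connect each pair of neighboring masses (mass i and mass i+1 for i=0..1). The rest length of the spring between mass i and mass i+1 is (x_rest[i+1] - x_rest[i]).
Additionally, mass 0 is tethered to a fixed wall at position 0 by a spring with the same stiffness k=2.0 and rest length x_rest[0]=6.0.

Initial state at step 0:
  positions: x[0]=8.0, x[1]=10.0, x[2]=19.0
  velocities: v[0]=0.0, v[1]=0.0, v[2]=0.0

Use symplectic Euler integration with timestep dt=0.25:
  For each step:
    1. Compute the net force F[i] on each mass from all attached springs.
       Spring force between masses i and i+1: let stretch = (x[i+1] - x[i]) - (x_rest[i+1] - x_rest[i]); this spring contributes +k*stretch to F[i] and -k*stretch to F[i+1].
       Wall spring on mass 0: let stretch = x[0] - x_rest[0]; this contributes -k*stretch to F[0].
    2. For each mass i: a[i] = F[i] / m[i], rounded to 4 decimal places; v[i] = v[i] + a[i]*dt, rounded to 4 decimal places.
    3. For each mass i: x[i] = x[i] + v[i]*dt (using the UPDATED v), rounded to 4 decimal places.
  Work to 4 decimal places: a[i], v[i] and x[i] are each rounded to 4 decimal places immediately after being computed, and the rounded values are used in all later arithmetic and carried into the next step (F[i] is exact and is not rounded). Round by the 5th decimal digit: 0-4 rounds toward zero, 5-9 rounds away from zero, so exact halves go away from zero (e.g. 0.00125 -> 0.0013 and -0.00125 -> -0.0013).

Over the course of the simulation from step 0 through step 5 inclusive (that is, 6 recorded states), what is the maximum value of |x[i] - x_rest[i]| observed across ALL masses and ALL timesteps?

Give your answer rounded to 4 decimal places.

Answer: 2.3252

Derivation:
Step 0: x=[8.0000 10.0000 19.0000] v=[0.0000 0.0000 0.0000]
Step 1: x=[7.2500 10.8750 18.6250] v=[-3.0000 3.5000 -1.5000]
Step 2: x=[6.0469 12.2656 18.0313] v=[-4.8125 5.5625 -2.3750]
Step 3: x=[4.8653 13.5996 17.4668] v=[-4.7266 5.3360 -2.2579]
Step 4: x=[4.1673 14.3252 17.1689] v=[-2.7921 2.9025 -1.1915]
Step 5: x=[4.2181 14.1366 17.2656] v=[0.2032 -0.7546 0.3867]
Max displacement = 2.3252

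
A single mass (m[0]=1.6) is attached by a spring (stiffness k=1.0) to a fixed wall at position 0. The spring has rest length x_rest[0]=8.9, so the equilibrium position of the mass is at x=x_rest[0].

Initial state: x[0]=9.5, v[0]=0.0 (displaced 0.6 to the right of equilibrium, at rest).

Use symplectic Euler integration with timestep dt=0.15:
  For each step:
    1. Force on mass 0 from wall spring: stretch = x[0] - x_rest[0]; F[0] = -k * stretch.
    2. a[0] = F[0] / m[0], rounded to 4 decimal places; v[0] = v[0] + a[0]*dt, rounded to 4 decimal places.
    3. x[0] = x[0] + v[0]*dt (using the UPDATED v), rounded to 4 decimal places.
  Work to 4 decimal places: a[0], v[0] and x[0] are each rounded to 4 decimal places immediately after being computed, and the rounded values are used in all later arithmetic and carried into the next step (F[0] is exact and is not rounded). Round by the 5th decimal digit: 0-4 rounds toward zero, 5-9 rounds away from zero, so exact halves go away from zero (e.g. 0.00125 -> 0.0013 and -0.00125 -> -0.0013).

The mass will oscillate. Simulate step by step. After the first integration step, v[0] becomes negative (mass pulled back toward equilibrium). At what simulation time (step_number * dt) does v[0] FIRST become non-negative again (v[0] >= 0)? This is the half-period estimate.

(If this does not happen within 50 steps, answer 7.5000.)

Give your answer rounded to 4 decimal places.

Step 0: x=[9.5000] v=[0.0000]
Step 1: x=[9.4916] v=[-0.0563]
Step 2: x=[9.4748] v=[-0.1118]
Step 3: x=[9.4499] v=[-0.1657]
Step 4: x=[9.4173] v=[-0.2173]
Step 5: x=[9.3774] v=[-0.2658]
Step 6: x=[9.3308] v=[-0.3106]
Step 7: x=[9.2782] v=[-0.3510]
Step 8: x=[9.2202] v=[-0.3865]
Step 9: x=[9.1577] v=[-0.4165]
Step 10: x=[9.0916] v=[-0.4407]
Step 11: x=[9.0228] v=[-0.4587]
Step 12: x=[8.9523] v=[-0.4702]
Step 13: x=[8.8810] v=[-0.4751]
Step 14: x=[8.8100] v=[-0.4733]
Step 15: x=[8.7403] v=[-0.4649]
Step 16: x=[8.6728] v=[-0.4499]
Step 17: x=[8.6085] v=[-0.4286]
Step 18: x=[8.5483] v=[-0.4013]
Step 19: x=[8.4931] v=[-0.3683]
Step 20: x=[8.4436] v=[-0.3302]
Step 21: x=[8.4005] v=[-0.2874]
Step 22: x=[8.3644] v=[-0.2406]
Step 23: x=[8.3358] v=[-0.1904]
Step 24: x=[8.3152] v=[-0.1375]
Step 25: x=[8.3028] v=[-0.0827]
Step 26: x=[8.2988] v=[-0.0267]
Step 27: x=[8.3033] v=[0.0297]
First v>=0 after going negative at step 27, time=4.0500

Answer: 4.0500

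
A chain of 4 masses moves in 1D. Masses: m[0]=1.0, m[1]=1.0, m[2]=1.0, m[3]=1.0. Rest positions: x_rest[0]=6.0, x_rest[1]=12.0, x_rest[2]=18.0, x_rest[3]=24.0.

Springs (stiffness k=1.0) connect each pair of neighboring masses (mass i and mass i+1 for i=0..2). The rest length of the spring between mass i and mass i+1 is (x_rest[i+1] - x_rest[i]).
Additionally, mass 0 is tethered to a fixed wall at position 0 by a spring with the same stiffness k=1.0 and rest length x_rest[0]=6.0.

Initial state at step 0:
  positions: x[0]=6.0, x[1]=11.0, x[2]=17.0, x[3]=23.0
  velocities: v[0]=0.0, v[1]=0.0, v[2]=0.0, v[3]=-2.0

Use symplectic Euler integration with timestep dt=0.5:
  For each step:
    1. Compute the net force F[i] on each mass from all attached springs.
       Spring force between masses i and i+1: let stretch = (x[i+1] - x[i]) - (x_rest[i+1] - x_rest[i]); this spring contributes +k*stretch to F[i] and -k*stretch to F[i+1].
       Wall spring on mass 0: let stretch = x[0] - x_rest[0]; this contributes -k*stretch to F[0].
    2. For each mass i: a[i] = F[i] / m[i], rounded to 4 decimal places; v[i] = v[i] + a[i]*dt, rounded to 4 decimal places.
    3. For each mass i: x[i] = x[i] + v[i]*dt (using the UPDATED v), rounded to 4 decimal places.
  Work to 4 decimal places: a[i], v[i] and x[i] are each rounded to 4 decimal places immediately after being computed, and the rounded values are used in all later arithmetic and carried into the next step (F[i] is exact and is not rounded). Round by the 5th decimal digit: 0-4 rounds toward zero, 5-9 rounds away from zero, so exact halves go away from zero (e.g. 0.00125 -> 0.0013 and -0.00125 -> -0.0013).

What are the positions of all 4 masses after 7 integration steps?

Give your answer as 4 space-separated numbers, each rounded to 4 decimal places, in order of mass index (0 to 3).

Step 0: x=[6.0000 11.0000 17.0000 23.0000] v=[0.0000 0.0000 0.0000 -2.0000]
Step 1: x=[5.7500 11.2500 17.0000 22.0000] v=[-0.5000 0.5000 0.0000 -2.0000]
Step 2: x=[5.4375 11.5625 16.8125 21.2500] v=[-0.6250 0.6250 -0.3750 -1.5000]
Step 3: x=[5.2969 11.6563 16.4219 20.8906] v=[-0.2813 0.1875 -0.7813 -0.7188]
Step 4: x=[5.4219 11.3516 15.9570 20.9141] v=[0.2500 -0.6094 -0.9298 0.0469]
Step 5: x=[5.6739 10.7158 15.5800 21.1983] v=[0.5039 -1.2716 -0.7540 0.5684]
Step 6: x=[5.7679 10.0356 15.3915 21.5780] v=[0.1879 -1.3605 -0.3770 0.7593]
Step 7: x=[5.4868 9.6274 15.4107 21.9111] v=[-0.5622 -0.8164 0.0383 0.6661]

Answer: 5.4868 9.6274 15.4107 21.9111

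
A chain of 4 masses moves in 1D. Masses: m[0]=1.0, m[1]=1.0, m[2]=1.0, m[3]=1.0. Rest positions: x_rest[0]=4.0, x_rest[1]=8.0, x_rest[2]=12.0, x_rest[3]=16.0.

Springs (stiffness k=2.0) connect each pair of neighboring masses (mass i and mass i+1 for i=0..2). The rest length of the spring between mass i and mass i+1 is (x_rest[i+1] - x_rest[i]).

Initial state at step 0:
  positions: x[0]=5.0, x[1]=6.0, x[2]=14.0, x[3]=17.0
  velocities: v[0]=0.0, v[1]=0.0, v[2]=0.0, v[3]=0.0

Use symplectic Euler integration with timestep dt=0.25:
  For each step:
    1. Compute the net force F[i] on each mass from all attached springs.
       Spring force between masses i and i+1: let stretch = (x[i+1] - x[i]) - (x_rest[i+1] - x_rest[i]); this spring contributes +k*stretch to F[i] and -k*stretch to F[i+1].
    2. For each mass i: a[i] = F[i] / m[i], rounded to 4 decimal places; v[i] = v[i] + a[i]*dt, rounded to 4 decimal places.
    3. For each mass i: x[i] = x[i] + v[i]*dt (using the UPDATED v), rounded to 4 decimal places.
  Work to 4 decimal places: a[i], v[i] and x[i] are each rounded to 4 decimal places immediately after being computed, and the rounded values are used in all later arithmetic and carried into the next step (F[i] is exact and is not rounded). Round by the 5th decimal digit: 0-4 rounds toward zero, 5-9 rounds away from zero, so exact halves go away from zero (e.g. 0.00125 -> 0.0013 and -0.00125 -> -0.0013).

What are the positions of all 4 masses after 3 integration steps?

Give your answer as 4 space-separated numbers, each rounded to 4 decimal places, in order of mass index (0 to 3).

Step 0: x=[5.0000 6.0000 14.0000 17.0000] v=[0.0000 0.0000 0.0000 0.0000]
Step 1: x=[4.6250 6.8750 13.3750 17.1250] v=[-1.5000 3.5000 -2.5000 0.5000]
Step 2: x=[4.0313 8.2813 12.4063 17.2813] v=[-2.3750 5.6250 -3.8750 0.6250]
Step 3: x=[3.4688 9.6719 11.5313 17.3282] v=[-2.2500 5.5625 -3.5000 0.1875]

Answer: 3.4688 9.6719 11.5313 17.3282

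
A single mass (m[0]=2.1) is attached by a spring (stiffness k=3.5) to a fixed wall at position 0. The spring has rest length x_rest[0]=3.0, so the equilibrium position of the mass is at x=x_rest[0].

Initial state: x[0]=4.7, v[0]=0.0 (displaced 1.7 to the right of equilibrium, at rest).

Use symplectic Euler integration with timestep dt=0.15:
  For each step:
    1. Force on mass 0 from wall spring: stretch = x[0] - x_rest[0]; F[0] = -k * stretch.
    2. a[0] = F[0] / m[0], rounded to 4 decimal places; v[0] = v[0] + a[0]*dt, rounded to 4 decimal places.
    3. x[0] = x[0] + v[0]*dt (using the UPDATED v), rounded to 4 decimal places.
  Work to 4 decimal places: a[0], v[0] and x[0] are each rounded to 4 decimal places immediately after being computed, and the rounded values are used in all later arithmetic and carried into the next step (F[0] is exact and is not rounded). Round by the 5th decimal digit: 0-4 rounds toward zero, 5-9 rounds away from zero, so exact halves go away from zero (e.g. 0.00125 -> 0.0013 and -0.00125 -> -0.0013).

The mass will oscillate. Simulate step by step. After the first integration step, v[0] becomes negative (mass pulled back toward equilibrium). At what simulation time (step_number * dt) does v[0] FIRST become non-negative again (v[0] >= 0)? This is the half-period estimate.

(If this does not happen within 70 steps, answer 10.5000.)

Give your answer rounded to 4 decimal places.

Step 0: x=[4.7000] v=[0.0000]
Step 1: x=[4.6363] v=[-0.4250]
Step 2: x=[4.5112] v=[-0.8341]
Step 3: x=[4.3294] v=[-1.2119]
Step 4: x=[4.0978] v=[-1.5443]
Step 5: x=[3.8250] v=[-1.8188]
Step 6: x=[3.5212] v=[-2.0251]
Step 7: x=[3.1979] v=[-2.1554]
Step 8: x=[2.8672] v=[-2.2049]
Step 9: x=[2.5414] v=[-2.1717]
Step 10: x=[2.2328] v=[-2.0571]
Step 11: x=[1.9530] v=[-1.8653]
Step 12: x=[1.7125] v=[-1.6036]
Step 13: x=[1.5202] v=[-1.2817]
Step 14: x=[1.3834] v=[-0.9118]
Step 15: x=[1.3072] v=[-0.5077]
Step 16: x=[1.2945] v=[-0.0845]
Step 17: x=[1.3458] v=[0.3419]
First v>=0 after going negative at step 17, time=2.5500

Answer: 2.5500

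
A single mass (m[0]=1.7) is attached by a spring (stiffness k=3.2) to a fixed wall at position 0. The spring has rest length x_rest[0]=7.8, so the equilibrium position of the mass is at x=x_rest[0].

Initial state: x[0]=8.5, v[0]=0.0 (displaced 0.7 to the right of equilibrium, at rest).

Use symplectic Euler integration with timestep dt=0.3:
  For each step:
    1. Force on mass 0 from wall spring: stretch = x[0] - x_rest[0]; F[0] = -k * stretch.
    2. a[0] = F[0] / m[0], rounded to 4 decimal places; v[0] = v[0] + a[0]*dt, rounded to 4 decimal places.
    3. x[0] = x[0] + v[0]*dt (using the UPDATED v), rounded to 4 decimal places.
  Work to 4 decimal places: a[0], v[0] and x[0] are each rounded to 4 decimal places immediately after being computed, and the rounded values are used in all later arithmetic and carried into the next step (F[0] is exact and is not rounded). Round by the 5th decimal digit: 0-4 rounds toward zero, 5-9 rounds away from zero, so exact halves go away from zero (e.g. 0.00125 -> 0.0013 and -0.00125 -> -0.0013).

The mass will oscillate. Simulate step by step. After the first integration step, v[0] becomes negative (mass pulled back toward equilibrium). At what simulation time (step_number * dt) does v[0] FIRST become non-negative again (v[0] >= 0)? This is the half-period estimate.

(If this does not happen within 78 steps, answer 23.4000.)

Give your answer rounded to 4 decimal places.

Answer: 2.4000

Derivation:
Step 0: x=[8.5000] v=[0.0000]
Step 1: x=[8.3814] v=[-0.3953]
Step 2: x=[8.1643] v=[-0.7236]
Step 3: x=[7.8855] v=[-0.9293]
Step 4: x=[7.5922] v=[-0.9776]
Step 5: x=[7.3341] v=[-0.8602]
Step 6: x=[7.1550] v=[-0.5971]
Step 7: x=[7.0851] v=[-0.2329]
Step 8: x=[7.1363] v=[0.1708]
First v>=0 after going negative at step 8, time=2.4000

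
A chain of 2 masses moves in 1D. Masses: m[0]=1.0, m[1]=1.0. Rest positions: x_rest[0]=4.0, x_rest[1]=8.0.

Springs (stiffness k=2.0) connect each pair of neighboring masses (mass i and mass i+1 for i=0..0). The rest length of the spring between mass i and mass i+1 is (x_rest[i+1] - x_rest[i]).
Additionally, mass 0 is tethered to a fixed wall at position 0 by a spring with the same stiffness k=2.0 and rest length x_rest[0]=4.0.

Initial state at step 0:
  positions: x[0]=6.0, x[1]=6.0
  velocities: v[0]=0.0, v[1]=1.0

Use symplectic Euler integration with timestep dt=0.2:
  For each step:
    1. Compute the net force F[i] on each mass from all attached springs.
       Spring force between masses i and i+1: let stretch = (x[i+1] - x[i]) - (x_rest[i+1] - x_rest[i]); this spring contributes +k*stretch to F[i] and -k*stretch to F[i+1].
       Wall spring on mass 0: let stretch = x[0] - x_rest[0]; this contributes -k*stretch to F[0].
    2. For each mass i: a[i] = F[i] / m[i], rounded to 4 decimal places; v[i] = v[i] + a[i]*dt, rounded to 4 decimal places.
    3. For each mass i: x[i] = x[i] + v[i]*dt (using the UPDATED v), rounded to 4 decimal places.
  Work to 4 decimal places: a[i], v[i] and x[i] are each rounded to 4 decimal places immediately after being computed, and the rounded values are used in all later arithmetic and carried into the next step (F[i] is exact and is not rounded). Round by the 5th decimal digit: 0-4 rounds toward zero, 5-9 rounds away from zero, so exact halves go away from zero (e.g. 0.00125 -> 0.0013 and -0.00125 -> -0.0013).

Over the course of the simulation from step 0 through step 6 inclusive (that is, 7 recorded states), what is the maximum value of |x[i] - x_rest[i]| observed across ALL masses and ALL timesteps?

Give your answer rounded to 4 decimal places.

Answer: 2.1529

Derivation:
Step 0: x=[6.0000 6.0000] v=[0.0000 1.0000]
Step 1: x=[5.5200 6.5200] v=[-2.4000 2.6000]
Step 2: x=[4.6784 7.2800] v=[-4.2080 3.8000]
Step 3: x=[3.6707 8.1519] v=[-5.0387 4.3594]
Step 4: x=[2.7278 8.9853] v=[-4.7145 4.1669]
Step 5: x=[2.0673 9.6381] v=[-3.3026 3.2639]
Step 6: x=[1.8471 10.0052] v=[-1.1012 1.8356]
Max displacement = 2.1529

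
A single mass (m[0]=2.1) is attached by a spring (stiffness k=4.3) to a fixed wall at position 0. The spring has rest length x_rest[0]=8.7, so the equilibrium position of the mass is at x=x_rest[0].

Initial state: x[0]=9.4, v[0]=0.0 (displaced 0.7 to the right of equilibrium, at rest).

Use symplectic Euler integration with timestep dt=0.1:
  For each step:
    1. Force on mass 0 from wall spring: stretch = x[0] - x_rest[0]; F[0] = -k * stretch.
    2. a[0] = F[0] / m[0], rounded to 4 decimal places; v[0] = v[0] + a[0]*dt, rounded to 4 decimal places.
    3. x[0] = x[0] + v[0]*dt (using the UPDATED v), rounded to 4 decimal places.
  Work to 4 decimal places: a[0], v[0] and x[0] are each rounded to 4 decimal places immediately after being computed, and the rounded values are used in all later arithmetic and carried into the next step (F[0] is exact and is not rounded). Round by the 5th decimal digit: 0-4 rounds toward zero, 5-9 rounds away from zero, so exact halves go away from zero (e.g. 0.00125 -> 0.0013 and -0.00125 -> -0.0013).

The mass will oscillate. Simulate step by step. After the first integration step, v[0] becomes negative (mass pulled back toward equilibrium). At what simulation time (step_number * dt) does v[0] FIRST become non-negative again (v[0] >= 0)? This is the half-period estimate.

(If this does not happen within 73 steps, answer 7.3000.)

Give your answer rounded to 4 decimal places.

Answer: 2.2000

Derivation:
Step 0: x=[9.4000] v=[0.0000]
Step 1: x=[9.3857] v=[-0.1433]
Step 2: x=[9.3573] v=[-0.2837]
Step 3: x=[9.3155] v=[-0.4183]
Step 4: x=[9.2611] v=[-0.5443]
Step 5: x=[9.1952] v=[-0.6592]
Step 6: x=[9.1191] v=[-0.7606]
Step 7: x=[9.0345] v=[-0.8464]
Step 8: x=[8.9430] v=[-0.9149]
Step 9: x=[8.8465] v=[-0.9647]
Step 10: x=[8.7470] v=[-0.9947]
Step 11: x=[8.6466] v=[-1.0043]
Step 12: x=[8.5473] v=[-0.9934]
Step 13: x=[8.4511] v=[-0.9621]
Step 14: x=[8.3600] v=[-0.9111]
Step 15: x=[8.2759] v=[-0.8415]
Step 16: x=[8.2004] v=[-0.7547]
Step 17: x=[8.1352] v=[-0.6524]
Step 18: x=[8.0815] v=[-0.5368]
Step 19: x=[8.0405] v=[-0.4102]
Step 20: x=[8.0130] v=[-0.2752]
Step 21: x=[7.9996] v=[-0.1345]
Step 22: x=[8.0005] v=[0.0089]
First v>=0 after going negative at step 22, time=2.2000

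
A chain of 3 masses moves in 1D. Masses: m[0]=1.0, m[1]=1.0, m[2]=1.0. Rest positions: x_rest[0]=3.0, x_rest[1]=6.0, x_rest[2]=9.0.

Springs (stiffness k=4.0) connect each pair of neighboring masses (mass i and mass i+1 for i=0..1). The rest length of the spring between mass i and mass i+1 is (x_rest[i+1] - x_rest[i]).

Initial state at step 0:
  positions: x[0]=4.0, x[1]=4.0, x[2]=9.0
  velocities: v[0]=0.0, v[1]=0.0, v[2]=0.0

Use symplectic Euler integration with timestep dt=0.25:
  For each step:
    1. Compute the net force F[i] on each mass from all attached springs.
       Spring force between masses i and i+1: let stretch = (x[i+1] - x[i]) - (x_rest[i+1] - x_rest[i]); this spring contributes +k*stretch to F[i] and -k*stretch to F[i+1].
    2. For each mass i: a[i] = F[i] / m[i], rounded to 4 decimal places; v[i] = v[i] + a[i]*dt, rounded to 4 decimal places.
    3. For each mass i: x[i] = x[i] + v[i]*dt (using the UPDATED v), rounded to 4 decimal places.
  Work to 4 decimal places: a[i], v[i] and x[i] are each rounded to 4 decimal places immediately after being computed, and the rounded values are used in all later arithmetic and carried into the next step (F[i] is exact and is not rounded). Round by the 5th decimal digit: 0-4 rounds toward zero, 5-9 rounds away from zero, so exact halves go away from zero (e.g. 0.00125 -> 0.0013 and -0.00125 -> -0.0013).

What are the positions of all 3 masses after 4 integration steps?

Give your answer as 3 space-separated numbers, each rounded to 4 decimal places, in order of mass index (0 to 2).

Step 0: x=[4.0000 4.0000 9.0000] v=[0.0000 0.0000 0.0000]
Step 1: x=[3.2500 5.2500 8.5000] v=[-3.0000 5.0000 -2.0000]
Step 2: x=[2.2500 6.8125 7.9375] v=[-4.0000 6.2500 -2.2500]
Step 3: x=[1.6406 7.5156 7.8438] v=[-2.4375 2.8125 -0.3750]
Step 4: x=[1.7500 6.8320 8.4180] v=[0.4375 -2.7343 2.2968]

Answer: 1.7500 6.8320 8.4180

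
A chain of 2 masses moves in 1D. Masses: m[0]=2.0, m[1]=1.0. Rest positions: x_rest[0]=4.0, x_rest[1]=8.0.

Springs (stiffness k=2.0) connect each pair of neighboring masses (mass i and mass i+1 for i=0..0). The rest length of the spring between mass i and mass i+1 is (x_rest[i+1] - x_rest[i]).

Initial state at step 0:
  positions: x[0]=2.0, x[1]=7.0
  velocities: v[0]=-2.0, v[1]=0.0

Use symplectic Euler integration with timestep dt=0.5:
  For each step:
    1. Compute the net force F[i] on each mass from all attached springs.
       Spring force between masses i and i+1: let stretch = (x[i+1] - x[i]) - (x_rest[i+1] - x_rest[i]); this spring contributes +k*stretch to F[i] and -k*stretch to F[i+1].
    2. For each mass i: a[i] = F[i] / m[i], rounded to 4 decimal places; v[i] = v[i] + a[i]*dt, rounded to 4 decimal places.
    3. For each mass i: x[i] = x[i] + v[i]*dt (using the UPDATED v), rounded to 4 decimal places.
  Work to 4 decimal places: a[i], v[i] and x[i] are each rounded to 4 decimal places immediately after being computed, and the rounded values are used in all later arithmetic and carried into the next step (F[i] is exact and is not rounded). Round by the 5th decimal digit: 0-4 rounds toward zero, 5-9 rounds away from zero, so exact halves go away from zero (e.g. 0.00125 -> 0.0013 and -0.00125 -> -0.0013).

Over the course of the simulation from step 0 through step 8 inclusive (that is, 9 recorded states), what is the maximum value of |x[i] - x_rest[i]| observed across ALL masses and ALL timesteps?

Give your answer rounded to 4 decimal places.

Answer: 7.4180

Derivation:
Step 0: x=[2.0000 7.0000] v=[-2.0000 0.0000]
Step 1: x=[1.2500 6.5000] v=[-1.5000 -1.0000]
Step 2: x=[0.8125 5.3750] v=[-0.8750 -2.2500]
Step 3: x=[0.5156 3.9688] v=[-0.5938 -2.8125]
Step 4: x=[0.0820 2.8360] v=[-0.8672 -2.2657]
Step 5: x=[-0.6631 2.3262] v=[-1.4902 -1.0197]
Step 6: x=[-1.6609 2.3217] v=[-1.9956 -0.0090]
Step 7: x=[-2.6631 2.3259] v=[-2.0043 0.0084]
Step 8: x=[-3.4180 1.8356] v=[-1.5098 -0.9806]
Max displacement = 7.4180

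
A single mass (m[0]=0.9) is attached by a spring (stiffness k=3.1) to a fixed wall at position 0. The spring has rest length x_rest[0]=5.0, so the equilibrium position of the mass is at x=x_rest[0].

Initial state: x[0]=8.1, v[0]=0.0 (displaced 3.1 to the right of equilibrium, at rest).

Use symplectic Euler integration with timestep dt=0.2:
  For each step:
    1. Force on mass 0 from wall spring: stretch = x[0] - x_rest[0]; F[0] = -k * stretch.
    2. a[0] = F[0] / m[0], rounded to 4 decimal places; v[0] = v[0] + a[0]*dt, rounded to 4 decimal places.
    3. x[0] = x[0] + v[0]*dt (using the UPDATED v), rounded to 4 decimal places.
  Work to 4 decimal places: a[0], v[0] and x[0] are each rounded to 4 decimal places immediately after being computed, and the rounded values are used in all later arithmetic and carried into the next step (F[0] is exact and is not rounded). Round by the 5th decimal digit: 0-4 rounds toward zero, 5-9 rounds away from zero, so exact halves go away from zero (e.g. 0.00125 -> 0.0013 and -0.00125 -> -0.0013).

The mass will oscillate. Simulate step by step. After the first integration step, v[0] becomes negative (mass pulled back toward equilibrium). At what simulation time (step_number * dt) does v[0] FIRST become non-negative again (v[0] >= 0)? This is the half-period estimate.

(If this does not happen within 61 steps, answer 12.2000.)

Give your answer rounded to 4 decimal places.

Step 0: x=[8.1000] v=[0.0000]
Step 1: x=[7.6729] v=[-2.1356]
Step 2: x=[6.8775] v=[-3.9769]
Step 3: x=[5.8234] v=[-5.2703]
Step 4: x=[4.6559] v=[-5.8375]
Step 5: x=[3.5358] v=[-5.6005]
Step 6: x=[2.6174] v=[-4.5918]
Step 7: x=[2.0273] v=[-2.9505]
Step 8: x=[1.8468] v=[-0.9026]
Step 9: x=[2.1007] v=[1.2696]
First v>=0 after going negative at step 9, time=1.8000

Answer: 1.8000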